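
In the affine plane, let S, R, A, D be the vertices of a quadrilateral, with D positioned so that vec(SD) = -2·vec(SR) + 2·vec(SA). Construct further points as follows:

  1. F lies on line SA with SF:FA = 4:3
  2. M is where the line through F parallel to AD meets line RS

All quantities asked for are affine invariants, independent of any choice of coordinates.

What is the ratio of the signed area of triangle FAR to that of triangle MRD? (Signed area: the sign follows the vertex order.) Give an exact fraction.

Work in coordinates with S = (0, 0), R = (1, 0), A = (0, 1), D = (-2, 2).
1. F lies on line SA with SF:FA = 4:3 ⇒ F = (0, 4/7)
2. M is where the line through F parallel to AD meets line RS ⇒ M = (8/7, 0)
2·[FAR] = -3/7, 2·[MRD] = -2/7
[FAR]:[MRD] = -3/7:-2/7 = 3/2

[FAR]:[MRD] = 3/2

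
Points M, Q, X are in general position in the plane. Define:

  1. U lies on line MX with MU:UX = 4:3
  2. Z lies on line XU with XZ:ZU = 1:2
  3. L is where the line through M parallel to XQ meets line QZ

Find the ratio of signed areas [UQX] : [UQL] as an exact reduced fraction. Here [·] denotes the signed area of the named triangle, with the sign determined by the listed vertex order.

Set M = (0, 0), Q = (1, 0), X = (0, 1); any affine frame gives the same invariant.
1. U lies on line MX with MU:UX = 4:3 ⇒ U = (0, 4/7)
2. Z lies on line XU with XZ:ZU = 1:2 ⇒ Z = (0, 6/7)
3. L is where the line through M parallel to XQ meets line QZ ⇒ L = (-6, 6)
2·[UQX] = 3/7, 2·[UQL] = 2
[UQX]:[UQL] = 3/7:2 = 3/14

[UQX]:[UQL] = 3/14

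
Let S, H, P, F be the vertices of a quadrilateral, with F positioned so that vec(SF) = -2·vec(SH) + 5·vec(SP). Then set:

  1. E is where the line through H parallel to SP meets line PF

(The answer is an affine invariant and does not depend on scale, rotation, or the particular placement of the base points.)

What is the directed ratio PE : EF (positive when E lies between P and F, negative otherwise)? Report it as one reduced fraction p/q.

PE:EF = -1/3

Assign S = (0, 0), H = (1, 0), P = (0, 1), F = (-2, 5) — the answer is frame-independent, so this choice is without loss of generality.
1. E is where the line through H parallel to SP meets line PF ⇒ E = (1, -1)
E = P + t·(F−P) with t = -1/2, so PE:EF = t:(1−t) = -1/2:3/2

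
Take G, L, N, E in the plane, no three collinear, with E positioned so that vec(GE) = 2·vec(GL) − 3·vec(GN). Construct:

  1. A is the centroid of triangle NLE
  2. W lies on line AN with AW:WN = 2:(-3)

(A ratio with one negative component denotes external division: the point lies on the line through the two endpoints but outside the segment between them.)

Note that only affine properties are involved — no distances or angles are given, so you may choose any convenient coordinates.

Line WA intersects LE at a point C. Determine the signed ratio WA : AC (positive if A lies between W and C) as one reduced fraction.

Assign G = (0, 0), L = (1, 0), N = (0, 1), E = (2, -3) — the answer is frame-independent, so this choice is without loss of generality.
1. A is the centroid of triangle NLE ⇒ A = (1, -2/3)
2. W lies on line AN with AW:WN = 2:(-3) ⇒ W = (3, -4)
line WA meets LE at C = (3/2, -3/2)
A = W + t·(C−W) with t = 4/3, so WA:AC = 4/3:-1/3

WA:AC = -4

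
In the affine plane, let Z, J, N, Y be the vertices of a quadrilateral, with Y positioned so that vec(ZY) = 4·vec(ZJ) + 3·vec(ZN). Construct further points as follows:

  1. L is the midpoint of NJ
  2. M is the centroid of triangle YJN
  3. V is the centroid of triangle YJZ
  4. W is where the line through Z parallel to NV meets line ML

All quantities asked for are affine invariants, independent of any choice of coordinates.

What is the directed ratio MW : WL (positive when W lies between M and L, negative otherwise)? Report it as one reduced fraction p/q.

MW:WL = -8/3

Choose coordinates Z = (0, 0), J = (1, 0), N = (0, 1), Y = (4, 3).
1. L is the midpoint of NJ ⇒ L = (1/2, 1/2)
2. M is the centroid of triangle YJN ⇒ M = (5/3, 4/3)
3. V is the centroid of triangle YJZ ⇒ V = (5/3, 1)
4. W is where the line through Z parallel to NV meets line ML ⇒ W = (-1/5, 0)
W = M + t·(L−M) with t = 8/5, so MW:WL = t:(1−t) = 8/5:-3/5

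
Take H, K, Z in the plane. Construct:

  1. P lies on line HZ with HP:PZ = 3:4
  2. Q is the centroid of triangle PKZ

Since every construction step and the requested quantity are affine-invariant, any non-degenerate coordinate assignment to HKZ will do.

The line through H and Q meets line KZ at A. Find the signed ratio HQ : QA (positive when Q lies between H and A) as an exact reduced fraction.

Work in coordinates with H = (0, 0), K = (1, 0), Z = (0, 1).
1. P lies on line HZ with HP:PZ = 3:4 ⇒ P = (0, 3/7)
2. Q is the centroid of triangle PKZ ⇒ Q = (1/3, 10/21)
line HQ meets KZ at A = (7/17, 10/17)
Q = H + t·(A−H) with t = 17/21, so HQ:QA = 17/21:4/21

HQ:QA = 17/4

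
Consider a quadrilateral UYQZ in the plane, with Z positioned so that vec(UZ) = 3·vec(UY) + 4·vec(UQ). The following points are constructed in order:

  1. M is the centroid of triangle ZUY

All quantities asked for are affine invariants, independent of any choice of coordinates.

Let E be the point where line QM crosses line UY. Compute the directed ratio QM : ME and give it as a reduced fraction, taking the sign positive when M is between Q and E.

QM:ME = -1/4

Choose coordinates U = (0, 0), Y = (1, 0), Q = (0, 1), Z = (3, 4).
1. M is the centroid of triangle ZUY ⇒ M = (4/3, 4/3)
line QM meets UY at E = (-4, 0)
M = Q + t·(E−Q) with t = -1/3, so QM:ME = -1/3:4/3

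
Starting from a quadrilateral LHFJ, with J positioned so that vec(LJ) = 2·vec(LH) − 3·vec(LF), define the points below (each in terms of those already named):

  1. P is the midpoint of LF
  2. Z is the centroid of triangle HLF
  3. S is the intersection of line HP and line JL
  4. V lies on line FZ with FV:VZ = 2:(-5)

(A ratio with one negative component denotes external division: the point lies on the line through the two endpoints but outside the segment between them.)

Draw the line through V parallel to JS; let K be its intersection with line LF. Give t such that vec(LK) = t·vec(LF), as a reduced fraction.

Assign L = (0, 0), H = (1, 0), F = (0, 1), J = (2, -3) — the answer is frame-independent, so this choice is without loss of generality.
1. P is the midpoint of LF ⇒ P = (0, 1/2)
2. Z is the centroid of triangle HLF ⇒ Z = (1/3, 1/3)
3. S is the intersection of line HP and line JL ⇒ S = (-1/2, 3/4)
4. V lies on line FZ with FV:VZ = 2:(-5) ⇒ V = (-2/9, 13/9)
through V parallel to JS: direction (-5/2, 15/4); meets LF at K = (0, 10/9)
K = L + t·(F−L) with t = 10/9

t = 10/9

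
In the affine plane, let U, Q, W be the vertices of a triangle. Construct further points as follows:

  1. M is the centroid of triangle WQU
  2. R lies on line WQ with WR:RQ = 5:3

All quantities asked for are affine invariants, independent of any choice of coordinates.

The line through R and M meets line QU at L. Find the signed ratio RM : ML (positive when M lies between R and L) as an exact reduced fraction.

RM:ML = 1/8

Work in coordinates with U = (0, 0), Q = (1, 0), W = (0, 1).
1. M is the centroid of triangle WQU ⇒ M = (1/3, 1/3)
2. R lies on line WQ with WR:RQ = 5:3 ⇒ R = (5/8, 3/8)
line RM meets QU at L = (-2, 0)
M = R + t·(L−R) with t = 1/9, so RM:ML = 1/9:8/9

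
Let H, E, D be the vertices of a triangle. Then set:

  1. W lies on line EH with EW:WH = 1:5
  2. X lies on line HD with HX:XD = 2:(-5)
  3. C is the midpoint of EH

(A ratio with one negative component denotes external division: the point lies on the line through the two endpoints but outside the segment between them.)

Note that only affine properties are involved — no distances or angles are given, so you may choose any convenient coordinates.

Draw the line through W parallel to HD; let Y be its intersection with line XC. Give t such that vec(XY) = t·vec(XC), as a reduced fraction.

Choose coordinates H = (0, 0), E = (1, 0), D = (0, 1).
1. W lies on line EH with EW:WH = 1:5 ⇒ W = (5/6, 0)
2. X lies on line HD with HX:XD = 2:(-5) ⇒ X = (0, -2/3)
3. C is the midpoint of EH ⇒ C = (1/2, 0)
through W parallel to HD: direction (0, 1); meets XC at Y = (5/6, 4/9)
Y = X + t·(C−X) with t = 5/3

t = 5/3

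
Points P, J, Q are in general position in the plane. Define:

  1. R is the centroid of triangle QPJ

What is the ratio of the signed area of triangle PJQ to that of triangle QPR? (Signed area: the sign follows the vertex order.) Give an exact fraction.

Work in coordinates with P = (0, 0), J = (1, 0), Q = (0, 1).
1. R is the centroid of triangle QPJ ⇒ R = (1/3, 1/3)
2·[PJQ] = 1, 2·[QPR] = 1/3
[PJQ]:[QPR] = 1:1/3 = 3

[PJQ]:[QPR] = 3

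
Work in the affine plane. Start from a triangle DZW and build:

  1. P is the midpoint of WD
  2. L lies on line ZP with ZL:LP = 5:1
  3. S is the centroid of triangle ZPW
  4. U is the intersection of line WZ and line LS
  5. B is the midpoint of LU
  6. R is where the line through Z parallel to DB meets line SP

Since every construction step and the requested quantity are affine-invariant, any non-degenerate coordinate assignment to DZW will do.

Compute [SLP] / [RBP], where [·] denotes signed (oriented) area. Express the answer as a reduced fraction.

Work in coordinates with D = (0, 0), Z = (1, 0), W = (0, 1).
1. P is the midpoint of WD ⇒ P = (0, 1/2)
2. L lies on line ZP with ZL:LP = 5:1 ⇒ L = (1/6, 5/12)
3. S is the centroid of triangle ZPW ⇒ S = (1/3, 1/2)
4. U is the intersection of line WZ and line LS ⇒ U = (4/9, 5/9)
5. B is the midpoint of LU ⇒ B = (11/36, 35/72)
6. R is where the line through Z parallel to DB meets line SP ⇒ R = (46/35, 1/2)
2·[SLP] = -1/36, 2·[RBP] = -23/1260
[SLP]:[RBP] = -1/36:-23/1260 = 35/23

[SLP]:[RBP] = 35/23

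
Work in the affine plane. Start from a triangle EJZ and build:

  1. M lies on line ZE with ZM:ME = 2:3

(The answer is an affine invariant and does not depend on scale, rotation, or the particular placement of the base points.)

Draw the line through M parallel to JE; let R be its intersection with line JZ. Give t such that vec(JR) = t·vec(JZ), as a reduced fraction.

Assign E = (0, 0), J = (1, 0), Z = (0, 1) — the answer is frame-independent, so this choice is without loss of generality.
1. M lies on line ZE with ZM:ME = 2:3 ⇒ M = (0, 3/5)
through M parallel to JE: direction (-1, 0); meets JZ at R = (2/5, 3/5)
R = J + t·(Z−J) with t = 3/5

t = 3/5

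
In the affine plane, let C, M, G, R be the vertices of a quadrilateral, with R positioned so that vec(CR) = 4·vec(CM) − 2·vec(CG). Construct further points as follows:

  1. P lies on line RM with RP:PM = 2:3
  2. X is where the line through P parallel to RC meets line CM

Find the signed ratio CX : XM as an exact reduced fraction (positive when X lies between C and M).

Choose coordinates C = (0, 0), M = (1, 0), G = (0, 1), R = (4, -2).
1. P lies on line RM with RP:PM = 2:3 ⇒ P = (14/5, -6/5)
2. X is where the line through P parallel to RC meets line CM ⇒ X = (2/5, 0)
X = C + t·(M−C) with t = 2/5, so CX:XM = t:(1−t) = 2/5:3/5

CX:XM = 2/3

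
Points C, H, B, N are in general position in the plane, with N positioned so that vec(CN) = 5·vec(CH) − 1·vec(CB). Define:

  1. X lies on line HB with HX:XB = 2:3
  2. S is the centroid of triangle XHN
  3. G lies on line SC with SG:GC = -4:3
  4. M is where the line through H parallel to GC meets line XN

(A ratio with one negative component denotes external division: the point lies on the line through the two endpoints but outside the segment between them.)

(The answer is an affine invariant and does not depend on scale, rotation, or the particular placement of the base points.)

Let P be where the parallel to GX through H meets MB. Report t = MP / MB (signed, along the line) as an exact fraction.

t = 6/83

Set C = (0, 0), H = (1, 0), B = (0, 1), N = (5, -1); any affine frame gives the same invariant.
1. X lies on line HB with HX:XB = 2:3 ⇒ X = (3/5, 2/5)
2. S is the centroid of triangle XHN ⇒ S = (11/5, -1/5)
3. G lies on line SC with SG:GC = -4:3 ⇒ G = (-33/5, 3/5)
4. M is where the line through H parallel to GC meets line XN ⇒ M = (11/5, -6/55)
through H parallel to GX: direction (36/5, -1/5); meets MB at P = (847/415, -12/415)
P = M + t·(B−M) with t = 6/83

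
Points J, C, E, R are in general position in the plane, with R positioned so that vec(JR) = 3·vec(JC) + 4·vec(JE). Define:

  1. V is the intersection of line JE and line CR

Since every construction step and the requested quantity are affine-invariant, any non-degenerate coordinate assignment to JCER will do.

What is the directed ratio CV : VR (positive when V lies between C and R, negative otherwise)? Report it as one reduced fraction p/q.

Choose coordinates J = (0, 0), C = (1, 0), E = (0, 1), R = (3, 4).
1. V is the intersection of line JE and line CR ⇒ V = (0, -2)
V = C + t·(R−C) with t = -1/2, so CV:VR = t:(1−t) = -1/2:3/2

CV:VR = -1/3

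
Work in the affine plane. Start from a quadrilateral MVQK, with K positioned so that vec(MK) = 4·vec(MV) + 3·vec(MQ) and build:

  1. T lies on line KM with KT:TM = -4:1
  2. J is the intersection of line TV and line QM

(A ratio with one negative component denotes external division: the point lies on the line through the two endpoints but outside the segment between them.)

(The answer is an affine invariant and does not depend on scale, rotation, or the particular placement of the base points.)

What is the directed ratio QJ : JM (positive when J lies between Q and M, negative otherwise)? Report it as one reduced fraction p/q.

QJ:JM = -10/3

Choose coordinates M = (0, 0), V = (1, 0), Q = (0, 1), K = (4, 3).
1. T lies on line KM with KT:TM = -4:1 ⇒ T = (-4/3, -1)
2. J is the intersection of line TV and line QM ⇒ J = (0, -3/7)
J = Q + t·(M−Q) with t = 10/7, so QJ:JM = t:(1−t) = 10/7:-3/7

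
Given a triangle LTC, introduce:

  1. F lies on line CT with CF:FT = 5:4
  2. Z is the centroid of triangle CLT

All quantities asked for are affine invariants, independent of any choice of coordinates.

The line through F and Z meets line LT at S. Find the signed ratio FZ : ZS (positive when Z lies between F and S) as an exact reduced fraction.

FZ:ZS = 1/3

Assign L = (0, 0), T = (1, 0), C = (0, 1) — the answer is frame-independent, so this choice is without loss of generality.
1. F lies on line CT with CF:FT = 5:4 ⇒ F = (5/9, 4/9)
2. Z is the centroid of triangle CLT ⇒ Z = (1/3, 1/3)
line FZ meets LT at S = (-1/3, 0)
Z = F + t·(S−F) with t = 1/4, so FZ:ZS = 1/4:3/4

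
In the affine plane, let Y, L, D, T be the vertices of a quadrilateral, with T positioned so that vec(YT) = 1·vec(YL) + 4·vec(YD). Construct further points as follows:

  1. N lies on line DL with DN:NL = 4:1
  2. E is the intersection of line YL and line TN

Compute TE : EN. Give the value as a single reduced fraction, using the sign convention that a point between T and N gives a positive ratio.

Choose coordinates Y = (0, 0), L = (1, 0), D = (0, 1), T = (1, 4).
1. N lies on line DL with DN:NL = 4:1 ⇒ N = (4/5, 1/5)
2. E is the intersection of line YL and line TN ⇒ E = (15/19, 0)
E = T + t·(N−T) with t = 20/19, so TE:EN = t:(1−t) = 20/19:-1/19

TE:EN = -20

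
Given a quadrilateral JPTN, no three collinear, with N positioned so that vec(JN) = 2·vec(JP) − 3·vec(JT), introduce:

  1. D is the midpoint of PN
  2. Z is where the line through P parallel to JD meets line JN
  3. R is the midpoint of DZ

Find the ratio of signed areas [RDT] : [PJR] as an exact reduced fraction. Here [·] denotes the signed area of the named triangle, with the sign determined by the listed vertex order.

[RDT]:[PJR] = -4/3

Choose coordinates J = (0, 0), P = (1, 0), T = (0, 1), N = (2, -3).
1. D is the midpoint of PN ⇒ D = (3/2, -3/2)
2. Z is where the line through P parallel to JD meets line JN ⇒ Z = (-2, 3)
3. R is the midpoint of DZ ⇒ R = (-1/4, 3/4)
2·[RDT] = 1, 2·[PJR] = -3/4
[RDT]:[PJR] = 1:-3/4 = -4/3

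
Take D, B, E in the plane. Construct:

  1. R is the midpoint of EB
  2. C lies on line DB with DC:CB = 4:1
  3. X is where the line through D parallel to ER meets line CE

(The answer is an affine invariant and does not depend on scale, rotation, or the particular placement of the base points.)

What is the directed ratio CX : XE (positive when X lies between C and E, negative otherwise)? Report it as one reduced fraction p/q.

Set D = (0, 0), B = (1, 0), E = (0, 1); any affine frame gives the same invariant.
1. R is the midpoint of EB ⇒ R = (1/2, 1/2)
2. C lies on line DB with DC:CB = 4:1 ⇒ C = (4/5, 0)
3. X is where the line through D parallel to ER meets line CE ⇒ X = (4, -4)
X = C + t·(E−C) with t = -4, so CX:XE = t:(1−t) = -4:5

CX:XE = -4/5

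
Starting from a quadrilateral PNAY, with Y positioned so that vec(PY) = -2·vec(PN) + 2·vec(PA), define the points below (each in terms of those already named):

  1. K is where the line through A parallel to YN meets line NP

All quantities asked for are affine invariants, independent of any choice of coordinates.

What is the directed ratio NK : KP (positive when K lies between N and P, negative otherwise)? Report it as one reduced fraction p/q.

NK:KP = -1/3

Set P = (0, 0), N = (1, 0), A = (0, 1), Y = (-2, 2); any affine frame gives the same invariant.
1. K is where the line through A parallel to YN meets line NP ⇒ K = (3/2, 0)
K = N + t·(P−N) with t = -1/2, so NK:KP = t:(1−t) = -1/2:3/2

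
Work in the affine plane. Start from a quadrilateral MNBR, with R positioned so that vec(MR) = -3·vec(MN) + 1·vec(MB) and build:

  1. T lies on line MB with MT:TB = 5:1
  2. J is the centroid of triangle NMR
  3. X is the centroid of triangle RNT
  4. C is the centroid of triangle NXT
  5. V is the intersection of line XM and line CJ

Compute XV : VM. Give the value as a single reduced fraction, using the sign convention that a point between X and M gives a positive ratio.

Work in coordinates with M = (0, 0), N = (1, 0), B = (0, 1), R = (-3, 1).
1. T lies on line MB with MT:TB = 5:1 ⇒ T = (0, 5/6)
2. J is the centroid of triangle NMR ⇒ J = (-2/3, 1/3)
3. X is the centroid of triangle RNT ⇒ X = (-2/3, 11/18)
4. C is the centroid of triangle NXT ⇒ C = (1/9, 13/27)
5. V is the intersection of line XM and line CJ ⇒ V = (-116/279, 319/837)
V = X + t·(M−X) with t = 35/93, so XV:VM = t:(1−t) = 35/93:58/93

XV:VM = 35/58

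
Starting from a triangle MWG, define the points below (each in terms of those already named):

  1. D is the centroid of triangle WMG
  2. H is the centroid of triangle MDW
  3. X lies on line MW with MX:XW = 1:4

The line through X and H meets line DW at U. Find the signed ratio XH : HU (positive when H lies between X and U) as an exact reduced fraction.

Work in coordinates with M = (0, 0), W = (1, 0), G = (0, 1).
1. D is the centroid of triangle WMG ⇒ D = (1/3, 1/3)
2. H is the centroid of triangle MDW ⇒ H = (4/9, 1/9)
3. X lies on line MW with MX:XW = 1:4 ⇒ X = (1/5, 0)
line XH meets DW at U = (13/21, 4/21)
H = X + t·(U−X) with t = 7/12, so XH:HU = 7/12:5/12

XH:HU = 7/5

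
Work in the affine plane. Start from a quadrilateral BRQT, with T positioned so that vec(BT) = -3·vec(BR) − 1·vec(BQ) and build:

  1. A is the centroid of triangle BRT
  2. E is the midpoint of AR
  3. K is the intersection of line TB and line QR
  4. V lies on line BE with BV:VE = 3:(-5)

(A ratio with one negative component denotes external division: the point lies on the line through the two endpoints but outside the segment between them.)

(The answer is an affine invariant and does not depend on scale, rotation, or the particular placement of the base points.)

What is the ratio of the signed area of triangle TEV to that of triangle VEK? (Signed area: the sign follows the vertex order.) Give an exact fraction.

[TEV]:[VEK] = 4

Choose coordinates B = (0, 0), R = (1, 0), Q = (0, 1), T = (-3, -1).
1. A is the centroid of triangle BRT ⇒ A = (-2/3, -1/3)
2. E is the midpoint of AR ⇒ E = (1/6, -1/6)
3. K is the intersection of line TB and line QR ⇒ K = (3/4, 1/4)
4. V lies on line BE with BV:VE = 3:(-5) ⇒ V = (-1/4, 1/4)
2·[TEV] = 5/3, 2·[VEK] = 5/12
[TEV]:[VEK] = 5/3:5/12 = 4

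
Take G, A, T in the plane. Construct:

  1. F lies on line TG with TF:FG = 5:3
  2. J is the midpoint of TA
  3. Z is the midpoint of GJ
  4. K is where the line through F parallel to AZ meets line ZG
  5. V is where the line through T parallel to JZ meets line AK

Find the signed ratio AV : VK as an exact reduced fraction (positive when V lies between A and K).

Assign G = (0, 0), A = (1, 0), T = (0, 1) — the answer is frame-independent, so this choice is without loss of generality.
1. F lies on line TG with TF:FG = 5:3 ⇒ F = (0, 3/8)
2. J is the midpoint of TA ⇒ J = (1/2, 1/2)
3. Z is the midpoint of GJ ⇒ Z = (1/4, 1/4)
4. K is where the line through F parallel to AZ meets line ZG ⇒ K = (9/32, 9/32)
5. V is where the line through T parallel to JZ meets line AK ⇒ V = (-7/16, 9/16)
V = A + t·(K−A) with t = 2, so AV:VK = t:(1−t) = 2:-1

AV:VK = -2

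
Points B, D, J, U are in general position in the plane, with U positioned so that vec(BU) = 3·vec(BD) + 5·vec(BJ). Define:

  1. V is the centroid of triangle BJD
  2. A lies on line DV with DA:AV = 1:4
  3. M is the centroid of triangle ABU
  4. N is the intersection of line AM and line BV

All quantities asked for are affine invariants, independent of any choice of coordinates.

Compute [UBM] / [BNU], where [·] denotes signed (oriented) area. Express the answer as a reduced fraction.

[UBM]:[BNU] = 3/5

Set B = (0, 0), D = (1, 0), J = (0, 1), U = (3, 5); any affine frame gives the same invariant.
1. V is the centroid of triangle BJD ⇒ V = (1/3, 1/3)
2. A lies on line DV with DA:AV = 1:4 ⇒ A = (13/15, 1/15)
3. M is the centroid of triangle ABU ⇒ M = (58/45, 76/45)
4. N is the intersection of line AM and line BV ⇒ N = (31/27, 31/27)
2·[UBM] = 62/45, 2·[BNU] = 62/27
[UBM]:[BNU] = 62/45:62/27 = 3/5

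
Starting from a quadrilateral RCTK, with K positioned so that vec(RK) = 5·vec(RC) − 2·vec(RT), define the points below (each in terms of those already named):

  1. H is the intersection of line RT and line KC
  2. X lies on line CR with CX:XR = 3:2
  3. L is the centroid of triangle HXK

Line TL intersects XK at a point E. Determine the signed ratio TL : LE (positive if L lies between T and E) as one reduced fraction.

Work in coordinates with R = (0, 0), C = (1, 0), T = (0, 1), K = (5, -2).
1. H is the intersection of line RT and line KC ⇒ H = (0, 1/2)
2. X lies on line CR with CX:XR = 3:2 ⇒ X = (2/5, 0)
3. L is the centroid of triangle HXK ⇒ L = (9/5, -1/2)
line TL meets XK at E = (114/55, -8/11)
L = T + t·(E−T) with t = 33/38, so TL:LE = 33/38:5/38

TL:LE = 33/5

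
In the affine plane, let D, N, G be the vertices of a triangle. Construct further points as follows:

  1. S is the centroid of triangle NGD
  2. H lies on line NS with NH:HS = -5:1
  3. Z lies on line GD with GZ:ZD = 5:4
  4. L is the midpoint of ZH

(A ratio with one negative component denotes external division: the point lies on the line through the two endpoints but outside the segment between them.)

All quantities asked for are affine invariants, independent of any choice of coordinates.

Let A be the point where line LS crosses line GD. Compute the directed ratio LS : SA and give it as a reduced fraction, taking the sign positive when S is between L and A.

LS:SA = -3/4

Assign D = (0, 0), N = (1, 0), G = (0, 1) — the answer is frame-independent, so this choice is without loss of generality.
1. S is the centroid of triangle NGD ⇒ S = (1/3, 1/3)
2. H lies on line NS with NH:HS = -5:1 ⇒ H = (1/6, 5/12)
3. Z lies on line GD with GZ:ZD = 5:4 ⇒ Z = (0, 4/9)
4. L is the midpoint of ZH ⇒ L = (1/12, 31/72)
line LS meets GD at A = (0, 25/54)
S = L + t·(A−L) with t = -3, so LS:SA = -3:4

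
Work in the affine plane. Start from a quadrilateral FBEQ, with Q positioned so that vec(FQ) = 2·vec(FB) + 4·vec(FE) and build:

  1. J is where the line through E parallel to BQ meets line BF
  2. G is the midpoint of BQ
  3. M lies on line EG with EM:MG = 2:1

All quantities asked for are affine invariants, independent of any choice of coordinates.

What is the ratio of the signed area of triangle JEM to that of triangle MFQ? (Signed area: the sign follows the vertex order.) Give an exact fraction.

Set F = (0, 0), B = (1, 0), E = (0, 1), Q = (2, 4); any affine frame gives the same invariant.
1. J is where the line through E parallel to BQ meets line BF ⇒ J = (-1/4, 0)
2. G is the midpoint of BQ ⇒ G = (3/2, 2)
3. M lies on line EG with EM:MG = 2:1 ⇒ M = (1, 5/3)
2·[JEM] = -5/6, 2·[MFQ] = -2/3
[JEM]:[MFQ] = -5/6:-2/3 = 5/4

[JEM]:[MFQ] = 5/4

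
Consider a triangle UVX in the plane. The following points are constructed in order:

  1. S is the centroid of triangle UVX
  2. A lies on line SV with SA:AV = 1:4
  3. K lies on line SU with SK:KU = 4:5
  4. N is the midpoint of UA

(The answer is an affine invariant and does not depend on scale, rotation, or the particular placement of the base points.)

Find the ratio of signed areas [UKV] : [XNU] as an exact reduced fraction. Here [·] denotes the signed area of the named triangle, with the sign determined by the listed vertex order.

[UKV]:[XNU] = 50/63

Set U = (0, 0), V = (1, 0), X = (0, 1); any affine frame gives the same invariant.
1. S is the centroid of triangle UVX ⇒ S = (1/3, 1/3)
2. A lies on line SV with SA:AV = 1:4 ⇒ A = (7/15, 4/15)
3. K lies on line SU with SK:KU = 4:5 ⇒ K = (5/27, 5/27)
4. N is the midpoint of UA ⇒ N = (7/30, 2/15)
2·[UKV] = -5/27, 2·[XNU] = -7/30
[UKV]:[XNU] = -5/27:-7/30 = 50/63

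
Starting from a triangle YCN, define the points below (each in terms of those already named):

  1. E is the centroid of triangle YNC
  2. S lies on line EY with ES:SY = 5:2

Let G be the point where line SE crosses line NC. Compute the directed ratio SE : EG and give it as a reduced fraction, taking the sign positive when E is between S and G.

SE:EG = 10/7

Set Y = (0, 0), C = (1, 0), N = (0, 1); any affine frame gives the same invariant.
1. E is the centroid of triangle YNC ⇒ E = (1/3, 1/3)
2. S lies on line EY with ES:SY = 5:2 ⇒ S = (2/21, 2/21)
line SE meets NC at G = (1/2, 1/2)
E = S + t·(G−S) with t = 10/17, so SE:EG = 10/17:7/17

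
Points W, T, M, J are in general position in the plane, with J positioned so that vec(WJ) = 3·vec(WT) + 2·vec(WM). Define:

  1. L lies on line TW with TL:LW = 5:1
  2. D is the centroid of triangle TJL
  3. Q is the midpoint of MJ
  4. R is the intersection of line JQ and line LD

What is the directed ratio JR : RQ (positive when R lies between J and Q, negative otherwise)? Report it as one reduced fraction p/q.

JR:RQ = -10/17

Set W = (0, 0), T = (1, 0), M = (0, 1), J = (3, 2); any affine frame gives the same invariant.
1. L lies on line TW with TL:LW = 5:1 ⇒ L = (1/6, 0)
2. D is the centroid of triangle TJL ⇒ D = (25/18, 2/3)
3. Q is the midpoint of MJ ⇒ Q = (3/2, 3/2)
4. R is the intersection of line JQ and line LD ⇒ R = (36/7, 19/7)
R = J + t·(Q−J) with t = -10/7, so JR:RQ = t:(1−t) = -10/7:17/7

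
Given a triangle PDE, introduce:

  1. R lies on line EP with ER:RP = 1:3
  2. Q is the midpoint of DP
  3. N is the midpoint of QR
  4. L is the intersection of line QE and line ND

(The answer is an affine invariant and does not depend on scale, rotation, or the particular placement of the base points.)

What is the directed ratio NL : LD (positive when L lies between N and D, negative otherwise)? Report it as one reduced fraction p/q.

Choose coordinates P = (0, 0), D = (1, 0), E = (0, 1).
1. R lies on line EP with ER:RP = 1:3 ⇒ R = (0, 3/4)
2. Q is the midpoint of DP ⇒ Q = (1/2, 0)
3. N is the midpoint of QR ⇒ N = (1/4, 3/8)
4. L is the intersection of line QE and line ND ⇒ L = (1/3, 1/3)
L = N + t·(D−N) with t = 1/9, so NL:LD = t:(1−t) = 1/9:8/9

NL:LD = 1/8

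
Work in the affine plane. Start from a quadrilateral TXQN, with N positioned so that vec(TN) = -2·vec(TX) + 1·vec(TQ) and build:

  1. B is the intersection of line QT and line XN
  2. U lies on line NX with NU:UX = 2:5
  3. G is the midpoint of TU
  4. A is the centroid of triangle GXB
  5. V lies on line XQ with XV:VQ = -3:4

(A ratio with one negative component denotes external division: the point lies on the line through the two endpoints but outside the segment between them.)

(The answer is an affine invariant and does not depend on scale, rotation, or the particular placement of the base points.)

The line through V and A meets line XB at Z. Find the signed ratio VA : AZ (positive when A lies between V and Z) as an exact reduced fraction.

Assign T = (0, 0), X = (1, 0), Q = (0, 1), N = (-2, 1) — the answer is frame-independent, so this choice is without loss of generality.
1. B is the intersection of line QT and line XN ⇒ B = (0, 1/3)
2. U lies on line NX with NU:UX = 2:5 ⇒ U = (-8/7, 5/7)
3. G is the midpoint of TU ⇒ G = (-4/7, 5/14)
4. A is the centroid of triangle GXB ⇒ A = (1/7, 29/126)
5. V lies on line XQ with XV:VQ = -3:4 ⇒ V = (4, -3)
line VA meets XB at Z = (8/245, 79/245)
A = V + t·(Z−V) with t = 35/36, so VA:AZ = 35/36:1/36

VA:AZ = 35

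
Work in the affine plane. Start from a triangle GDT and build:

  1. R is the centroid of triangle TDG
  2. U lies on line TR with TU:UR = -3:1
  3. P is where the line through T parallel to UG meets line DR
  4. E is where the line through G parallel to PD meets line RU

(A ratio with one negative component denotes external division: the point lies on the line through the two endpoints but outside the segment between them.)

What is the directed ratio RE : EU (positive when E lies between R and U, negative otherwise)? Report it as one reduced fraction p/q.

Set G = (0, 0), D = (1, 0), T = (0, 1); any affine frame gives the same invariant.
1. R is the centroid of triangle TDG ⇒ R = (1/3, 1/3)
2. U lies on line TR with TU:UR = -3:1 ⇒ U = (1/2, 0)
3. P is where the line through T parallel to UG meets line DR ⇒ P = (-1, 1)
4. E is where the line through G parallel to PD meets line RU ⇒ E = (2/3, -1/3)
E = R + t·(U−R) with t = 2, so RE:EU = t:(1−t) = 2:-1

RE:EU = -2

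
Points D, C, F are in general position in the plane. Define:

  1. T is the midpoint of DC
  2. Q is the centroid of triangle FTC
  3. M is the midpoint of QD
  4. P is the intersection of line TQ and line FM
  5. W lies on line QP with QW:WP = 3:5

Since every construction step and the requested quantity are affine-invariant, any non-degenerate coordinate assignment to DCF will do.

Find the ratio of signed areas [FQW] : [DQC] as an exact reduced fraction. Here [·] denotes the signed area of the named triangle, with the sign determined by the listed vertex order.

Choose coordinates D = (0, 0), C = (1, 0), F = (0, 1).
1. T is the midpoint of DC ⇒ T = (1/2, 0)
2. Q is the centroid of triangle FTC ⇒ Q = (1/2, 1/3)
3. M is the midpoint of QD ⇒ M = (1/4, 1/6)
4. P is the intersection of line TQ and line FM ⇒ P = (1/2, -2/3)
5. W lies on line QP with QW:WP = 3:5 ⇒ W = (1/2, -1/24)
2·[FQW] = -3/16, 2·[DQC] = -1/3
[FQW]:[DQC] = -3/16:-1/3 = 9/16

[FQW]:[DQC] = 9/16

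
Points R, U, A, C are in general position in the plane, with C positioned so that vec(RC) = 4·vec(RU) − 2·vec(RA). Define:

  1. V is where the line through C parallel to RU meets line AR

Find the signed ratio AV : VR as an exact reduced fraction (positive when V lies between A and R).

AV:VR = -3/2

Set R = (0, 0), U = (1, 0), A = (0, 1), C = (4, -2); any affine frame gives the same invariant.
1. V is where the line through C parallel to RU meets line AR ⇒ V = (0, -2)
V = A + t·(R−A) with t = 3, so AV:VR = t:(1−t) = 3:-2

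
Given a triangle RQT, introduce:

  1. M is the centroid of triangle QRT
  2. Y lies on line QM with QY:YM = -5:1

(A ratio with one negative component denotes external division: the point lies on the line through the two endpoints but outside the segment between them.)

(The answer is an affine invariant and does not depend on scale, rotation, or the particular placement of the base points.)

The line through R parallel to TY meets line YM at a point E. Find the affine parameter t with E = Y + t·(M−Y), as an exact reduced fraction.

Work in coordinates with R = (0, 0), Q = (1, 0), T = (0, 1).
1. M is the centroid of triangle QRT ⇒ M = (1/3, 1/3)
2. Y lies on line QM with QY:YM = -5:1 ⇒ Y = (1/6, 5/12)
through R parallel to TY: direction (1/6, -7/12); meets YM at E = (-1/6, 7/12)
E = Y + t·(M−Y) with t = -2

t = -2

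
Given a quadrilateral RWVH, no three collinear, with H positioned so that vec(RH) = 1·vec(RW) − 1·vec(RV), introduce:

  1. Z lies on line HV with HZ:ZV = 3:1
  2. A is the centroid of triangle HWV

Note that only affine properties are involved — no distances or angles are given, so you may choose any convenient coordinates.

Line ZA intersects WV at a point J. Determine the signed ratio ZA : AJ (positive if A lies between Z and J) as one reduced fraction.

Assign R = (0, 0), W = (1, 0), V = (0, 1), H = (1, -1) — the answer is frame-independent, so this choice is without loss of generality.
1. Z lies on line HV with HZ:ZV = 3:1 ⇒ Z = (1/4, 1/2)
2. A is the centroid of triangle HWV ⇒ A = (2/3, 0)
line ZA meets WV at J = (-1, 2)
A = Z + t·(J−Z) with t = -1/3, so ZA:AJ = -1/3:4/3

ZA:AJ = -1/4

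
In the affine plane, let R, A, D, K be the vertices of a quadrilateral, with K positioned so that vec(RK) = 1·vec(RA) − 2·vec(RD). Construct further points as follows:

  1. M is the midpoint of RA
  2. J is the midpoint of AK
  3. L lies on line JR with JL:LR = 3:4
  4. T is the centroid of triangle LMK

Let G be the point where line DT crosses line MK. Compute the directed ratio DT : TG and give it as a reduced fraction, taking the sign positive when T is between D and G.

DT:TG = 19/2

Assign R = (0, 0), A = (1, 0), D = (0, 1), K = (1, -2) — the answer is frame-independent, so this choice is without loss of generality.
1. M is the midpoint of RA ⇒ M = (1/2, 0)
2. J is the midpoint of AK ⇒ J = (1, -1)
3. L lies on line JR with JL:LR = 3:4 ⇒ L = (4/7, -4/7)
4. T is the centroid of triangle LMK ⇒ T = (29/42, -6/7)
line DT meets MK at G = (29/38, -20/19)
T = D + t·(G−D) with t = 19/21, so DT:TG = 19/21:2/21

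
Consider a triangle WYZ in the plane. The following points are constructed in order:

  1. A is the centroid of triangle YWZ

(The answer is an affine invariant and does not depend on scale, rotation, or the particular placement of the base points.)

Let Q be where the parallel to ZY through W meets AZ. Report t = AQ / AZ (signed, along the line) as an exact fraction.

Work in coordinates with W = (0, 0), Y = (1, 0), Z = (0, 1).
1. A is the centroid of triangle YWZ ⇒ A = (1/3, 1/3)
through W parallel to ZY: direction (1, -1); meets AZ at Q = (1, -1)
Q = A + t·(Z−A) with t = -2

t = -2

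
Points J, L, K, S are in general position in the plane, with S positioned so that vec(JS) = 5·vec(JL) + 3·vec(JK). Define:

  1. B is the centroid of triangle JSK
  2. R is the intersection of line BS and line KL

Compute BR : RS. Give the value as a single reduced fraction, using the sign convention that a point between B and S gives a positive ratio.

Work in coordinates with J = (0, 0), L = (1, 0), K = (0, 1), S = (5, 3).
1. B is the centroid of triangle JSK ⇒ B = (5/3, 4/3)
2. R is the intersection of line BS and line KL ⇒ R = (1/3, 2/3)
R = B + t·(S−B) with t = -2/5, so BR:RS = t:(1−t) = -2/5:7/5

BR:RS = -2/7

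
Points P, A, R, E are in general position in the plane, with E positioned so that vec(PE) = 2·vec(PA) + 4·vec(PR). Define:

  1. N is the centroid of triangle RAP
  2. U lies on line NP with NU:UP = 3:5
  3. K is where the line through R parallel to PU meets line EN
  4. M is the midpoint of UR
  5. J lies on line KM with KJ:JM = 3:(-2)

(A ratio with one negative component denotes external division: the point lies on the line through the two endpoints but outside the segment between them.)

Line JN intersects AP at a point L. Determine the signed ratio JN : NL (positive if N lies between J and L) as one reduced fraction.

Choose coordinates P = (0, 0), A = (1, 0), R = (0, 1), E = (2, 4).
1. N is the centroid of triangle RAP ⇒ N = (1/3, 1/3)
2. U lies on line NP with NU:UP = 3:5 ⇒ U = (5/24, 5/24)
3. K is where the line through R parallel to PU meets line EN ⇒ K = (7/6, 13/6)
4. M is the midpoint of UR ⇒ M = (5/48, 29/48)
5. J lies on line KM with KJ:JM = 3:(-2) ⇒ J = (-97/48, -121/48)
line JN meets AP at L = (8/137, 0)
N = J + t·(L−J) with t = 137/121, so JN:NL = 137/121:-16/121

JN:NL = -137/16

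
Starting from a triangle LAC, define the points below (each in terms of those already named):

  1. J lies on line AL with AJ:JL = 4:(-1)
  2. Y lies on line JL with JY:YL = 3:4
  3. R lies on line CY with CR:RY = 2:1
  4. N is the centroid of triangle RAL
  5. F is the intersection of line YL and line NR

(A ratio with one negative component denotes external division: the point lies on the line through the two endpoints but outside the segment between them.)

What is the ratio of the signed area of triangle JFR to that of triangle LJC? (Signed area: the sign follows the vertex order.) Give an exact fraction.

[JFR]:[LJC] = -5/6

Work in coordinates with L = (0, 0), A = (1, 0), C = (0, 1).
1. J lies on line AL with AJ:JL = 4:(-1) ⇒ J = (-1/3, 0)
2. Y lies on line JL with JY:YL = 3:4 ⇒ Y = (-4/21, 0)
3. R lies on line CY with CR:RY = 2:1 ⇒ R = (-8/63, 1/3)
4. N is the centroid of triangle RAL ⇒ N = (55/189, 1/9)
5. F is the intersection of line YL and line NR ⇒ F = (1/2, 0)
2·[JFR] = 5/18, 2·[LJC] = -1/3
[JFR]:[LJC] = 5/18:-1/3 = -5/6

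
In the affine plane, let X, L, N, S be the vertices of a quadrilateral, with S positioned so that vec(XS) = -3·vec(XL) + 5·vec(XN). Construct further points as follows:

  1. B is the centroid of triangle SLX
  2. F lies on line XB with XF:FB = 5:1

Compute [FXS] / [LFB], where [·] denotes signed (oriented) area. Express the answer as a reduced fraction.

[FXS]:[LFB] = 5

Work in coordinates with X = (0, 0), L = (1, 0), N = (0, 1), S = (-3, 5).
1. B is the centroid of triangle SLX ⇒ B = (-2/3, 5/3)
2. F lies on line XB with XF:FB = 5:1 ⇒ F = (-5/9, 25/18)
2·[FXS] = -25/18, 2·[LFB] = -5/18
[FXS]:[LFB] = -25/18:-5/18 = 5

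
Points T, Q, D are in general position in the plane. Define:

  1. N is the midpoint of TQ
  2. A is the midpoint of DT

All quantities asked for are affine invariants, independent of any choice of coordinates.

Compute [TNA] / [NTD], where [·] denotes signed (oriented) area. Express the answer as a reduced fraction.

[TNA]:[NTD] = -1/2

Set T = (0, 0), Q = (1, 0), D = (0, 1); any affine frame gives the same invariant.
1. N is the midpoint of TQ ⇒ N = (1/2, 0)
2. A is the midpoint of DT ⇒ A = (0, 1/2)
2·[TNA] = 1/4, 2·[NTD] = -1/2
[TNA]:[NTD] = 1/4:-1/2 = -1/2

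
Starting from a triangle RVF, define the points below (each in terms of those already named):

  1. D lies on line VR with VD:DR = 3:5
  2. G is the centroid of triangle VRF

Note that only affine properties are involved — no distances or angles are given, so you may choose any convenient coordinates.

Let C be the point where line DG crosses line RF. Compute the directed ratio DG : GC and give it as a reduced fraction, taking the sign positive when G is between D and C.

DG:GC = 7/8

Assign R = (0, 0), V = (1, 0), F = (0, 1) — the answer is frame-independent, so this choice is without loss of generality.
1. D lies on line VR with VD:DR = 3:5 ⇒ D = (5/8, 0)
2. G is the centroid of triangle VRF ⇒ G = (1/3, 1/3)
line DG meets RF at C = (0, 5/7)
G = D + t·(C−D) with t = 7/15, so DG:GC = 7/15:8/15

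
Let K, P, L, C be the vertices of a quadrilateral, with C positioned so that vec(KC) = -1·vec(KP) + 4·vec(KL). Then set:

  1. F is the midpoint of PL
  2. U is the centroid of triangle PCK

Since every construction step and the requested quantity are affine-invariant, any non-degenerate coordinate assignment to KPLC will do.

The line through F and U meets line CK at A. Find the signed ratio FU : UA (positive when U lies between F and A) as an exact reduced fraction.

Choose coordinates K = (0, 0), P = (1, 0), L = (0, 1), C = (-1, 4).
1. F is the midpoint of PL ⇒ F = (1/2, 1/2)
2. U is the centroid of triangle PCK ⇒ U = (0, 4/3)
line FU meets CK at A = (-4/7, 16/7)
U = F + t·(A−F) with t = 7/15, so FU:UA = 7/15:8/15

FU:UA = 7/8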